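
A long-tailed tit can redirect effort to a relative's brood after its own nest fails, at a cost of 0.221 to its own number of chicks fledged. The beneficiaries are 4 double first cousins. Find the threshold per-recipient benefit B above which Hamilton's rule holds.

0.221

r to a double first cousin = 0.25 (double first cousins share both grandparent pairs — four paths of length 4: r = 4·(1/2)^4 = 1/4).
Hamilton's rule with n recipients of equal r: n·r·B > C, so B > C/(n·r) = 0.221/(4·0.25) = 0.221.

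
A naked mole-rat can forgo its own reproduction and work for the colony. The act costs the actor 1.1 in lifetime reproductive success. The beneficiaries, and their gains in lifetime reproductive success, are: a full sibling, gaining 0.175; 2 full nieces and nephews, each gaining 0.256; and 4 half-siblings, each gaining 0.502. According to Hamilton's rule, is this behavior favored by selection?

No

Hamilton's rule: the trait is favored when the sum of r·B over every recipient exceeds the actor's cost C.
r to a full sibling = 0.5 (full sibs share both parents — two paths of length 2: r = 2·(1/2)^2 = 1/2).
r to a full niece or nephew = 0.25 (full aunt/uncle↔niece/nephew: two paths of length 3 through the shared grandparent pair: r = 2·(1/2)^3 = 1/4).
r to a half-sibling = 0.25 (half-sibs share one parent — one path of length 2: r = (1/2)^2 = 1/4).
Summing one r·B term per recipient: 1·0.5·0.175 + 2·0.25·0.256 + 4·0.25·0.502 = 0.7175.
0.7175 < 1.1: the indirect benefit is less than the cost.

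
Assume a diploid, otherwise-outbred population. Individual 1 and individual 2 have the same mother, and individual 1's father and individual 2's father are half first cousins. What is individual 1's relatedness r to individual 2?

0.265625

With two independent routes of shared ancestry, r is the sum of the two contributions.
Individual 1 and individual 2 are related in two ways: half-sibs through their shared mother (r = 1/4) and half second cousins through their fathers (r = 1/64).
r = 1/4 + 1/64 = 0.265625.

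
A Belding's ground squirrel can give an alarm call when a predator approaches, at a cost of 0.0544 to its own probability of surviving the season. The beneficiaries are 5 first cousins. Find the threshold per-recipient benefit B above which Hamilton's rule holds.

0.087

r to a first cousin = 0.125 (first cousins share one grandparent pair — two paths of length 4: r = 2·(1/2)^4 = 1/8).
Hamilton's rule with n recipients of equal r: n·r·B > C, so B > C/(n·r) = 0.0544/(5·0.125) = 0.087.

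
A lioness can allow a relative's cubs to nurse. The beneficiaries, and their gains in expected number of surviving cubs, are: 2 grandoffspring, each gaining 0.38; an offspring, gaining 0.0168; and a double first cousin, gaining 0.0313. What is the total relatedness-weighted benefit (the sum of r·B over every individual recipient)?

0.206225

r to a grandoffspring = 0.25 (two parent–offspring links: r = (1/2)^2 = 1/4).
r to an offspring = 0.5 (one parent–offspring link: r = (1/2)^1 = 1/2).
r to a double first cousin = 0.25 (double first cousins share both grandparent pairs — four paths of length 4: r = 4·(1/2)^4 = 1/4).
Summing one r·B term per recipient: 2·0.25·0.38 + 1·0.5·0.0168 + 1·0.25·0.0313 = 0.206225.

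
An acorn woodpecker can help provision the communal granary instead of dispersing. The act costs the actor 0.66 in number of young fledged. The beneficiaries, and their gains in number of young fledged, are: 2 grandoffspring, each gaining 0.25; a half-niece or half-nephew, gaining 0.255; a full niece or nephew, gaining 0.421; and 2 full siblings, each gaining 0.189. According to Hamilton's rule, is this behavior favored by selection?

No

Hamilton's rule: the trait is favored when the sum of r·B over every recipient exceeds the actor's cost C.
r to a grandoffspring = 0.25 (two parent–offspring links: r = (1/2)^2 = 1/4).
r to a half-niece or half-nephew = 0.125 (half-aunt/uncle↔niece/nephew: one path of length 3: r = (1/2)^3 = 1/8).
r to a full niece or nephew = 1/4 (full aunt/uncle↔niece/nephew: two paths of length 3 through the shared grandparent pair: r = 2·(1/2)^3 = 1/4).
r to a full sibling = 0.5 (full sibs share both parents — two paths of length 2: r = 2·(1/2)^2 = 1/2).
Summing one r·B term per recipient: 2·0.25·0.25 + 1·0.125·0.255 + 1·0.25·0.421 + 2·0.5·0.189 = 0.451125.
0.451125 < 0.66: the indirect benefit is less than the cost.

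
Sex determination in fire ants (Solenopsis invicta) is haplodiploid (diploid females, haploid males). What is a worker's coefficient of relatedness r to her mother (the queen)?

One meiotic link between diploid queen and diploid daughter: r = 1/2.

0.5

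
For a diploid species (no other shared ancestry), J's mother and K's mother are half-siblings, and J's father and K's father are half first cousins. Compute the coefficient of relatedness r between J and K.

With two independent routes of shared ancestry, r is the sum of the two contributions.
J and K are related in two ways: half first cousins through their mothers (r = 1/16) and half second cousins through their fathers (r = 1/64).
r = 1/16 + 1/64 = 0.078125.

0.078125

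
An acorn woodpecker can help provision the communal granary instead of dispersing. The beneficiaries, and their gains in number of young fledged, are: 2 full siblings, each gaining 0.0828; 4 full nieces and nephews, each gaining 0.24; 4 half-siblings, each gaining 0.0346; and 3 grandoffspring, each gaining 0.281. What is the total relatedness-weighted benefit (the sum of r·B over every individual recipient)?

r to a full sibling = 0.5 (full sibs share both parents — two paths of length 2: r = 2·(1/2)^2 = 1/2).
r to a full niece or nephew = 0.25 (full aunt/uncle↔niece/nephew: two paths of length 3 through the shared grandparent pair: r = 2·(1/2)^3 = 1/4).
r to a half-sibling = 1/4 (half-sibs share one parent — one path of length 2: r = (1/2)^2 = 1/4).
r to a grandoffspring = 0.25 (two parent–offspring links: r = (1/2)^2 = 1/4).
Summing one r·B term per recipient: 2·0.5·0.0828 + 4·0.25·0.24 + 4·0.25·0.0346 + 3·0.25·0.281 = 0.56815.

0.56815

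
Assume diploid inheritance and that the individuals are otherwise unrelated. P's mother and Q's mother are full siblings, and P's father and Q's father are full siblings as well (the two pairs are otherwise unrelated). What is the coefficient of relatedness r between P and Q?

With two independent routes of shared ancestry, r is the sum of the two contributions.
P and Q are related in two ways: first cousins through their mothers (r = 1/8) and first cousins through their fathers (r = 1/8) — i.e. double first cousins.
r = 1/8 + 1/8 = 0.25.

0.25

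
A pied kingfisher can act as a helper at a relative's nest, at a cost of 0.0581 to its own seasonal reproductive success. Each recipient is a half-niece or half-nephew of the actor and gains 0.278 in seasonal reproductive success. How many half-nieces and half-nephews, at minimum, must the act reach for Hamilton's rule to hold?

r to a half-niece or half-nephew = 0.125 (half-aunt/uncle↔niece/nephew: one path of length 3: r = (1/2)^3 = 1/8).
Hamilton's rule: n·r·B > C  ⇒  n > C/(r·B) = 0.0581/(0.125·0.278) = 1.672.
The smallest integer exceeding 1.672 is 2.

2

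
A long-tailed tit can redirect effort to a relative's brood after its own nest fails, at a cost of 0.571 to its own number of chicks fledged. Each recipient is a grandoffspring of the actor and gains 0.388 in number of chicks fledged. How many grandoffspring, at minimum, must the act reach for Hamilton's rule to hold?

6

r to a grandoffspring = 1/4 (two parent–offspring links: r = (1/2)^2 = 1/4).
Hamilton's rule: n·r·B > C  ⇒  n > C/(r·B) = 0.571/(0.25·0.388) = 5.887.
The smallest integer exceeding 5.887 is 6.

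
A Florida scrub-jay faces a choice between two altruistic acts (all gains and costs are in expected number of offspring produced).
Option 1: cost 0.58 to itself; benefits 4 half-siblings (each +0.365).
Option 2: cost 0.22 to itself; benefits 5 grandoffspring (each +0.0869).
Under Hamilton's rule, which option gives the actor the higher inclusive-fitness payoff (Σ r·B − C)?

Option 2

Option 1: r to a half-sibling = 0.25.
Option 1: Σ r·B − C = (4·0.25·0.365) − 0.58 = -0.215.
Option 2: r to a grandoffspring = 0.25.
Option 2: Σ r·B − C = (5·0.25·0.0869) − 0.22 = -0.111375.
Option 2 has the higher net inclusive-fitness payoff.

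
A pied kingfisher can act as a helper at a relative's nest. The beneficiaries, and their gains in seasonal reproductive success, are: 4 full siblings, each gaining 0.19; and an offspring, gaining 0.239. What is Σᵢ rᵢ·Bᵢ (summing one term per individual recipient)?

r to a full sibling = 0.5 (full sibs share both parents — two paths of length 2: r = 2·(1/2)^2 = 1/2).
r to an offspring = 0.5 (one parent–offspring link: r = (1/2)^1 = 1/2).
Summing one r·B term per recipient: 4·0.5·0.19 + 1·0.5·0.239 = 0.4995.

0.4995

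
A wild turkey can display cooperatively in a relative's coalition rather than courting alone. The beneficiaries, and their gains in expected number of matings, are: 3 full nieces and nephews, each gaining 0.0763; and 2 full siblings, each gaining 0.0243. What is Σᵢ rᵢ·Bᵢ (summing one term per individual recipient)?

r to a full niece or nephew = 1/4 (full aunt/uncle↔niece/nephew: two paths of length 3 through the shared grandparent pair: r = 2·(1/2)^3 = 1/4).
r to a full sibling = 0.5 (full sibs share both parents — two paths of length 2: r = 2·(1/2)^2 = 1/2).
Summing one r·B term per recipient: 3·0.25·0.0763 + 2·0.5·0.0243 = 0.081525.

0.081525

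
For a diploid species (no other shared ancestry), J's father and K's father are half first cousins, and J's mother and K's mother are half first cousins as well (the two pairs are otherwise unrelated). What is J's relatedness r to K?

0.03125

Independent pedigree routes through distinct common ancestors add.
J and K are related in two ways: half second cousins through their fathers (r = 1/64) and half second cousins through their mothers (r = 1/64).
r = 1/64 + 1/64 = 1/32 = 0.03125.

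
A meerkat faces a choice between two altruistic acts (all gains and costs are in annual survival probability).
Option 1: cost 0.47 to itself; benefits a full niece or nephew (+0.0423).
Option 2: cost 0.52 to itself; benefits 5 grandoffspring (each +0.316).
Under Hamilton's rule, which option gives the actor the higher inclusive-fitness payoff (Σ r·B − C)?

Option 1: r to a full niece or nephew = 0.25.
Option 1: Σ r·B − C = (1·0.25·0.0423) − 0.47 = -0.459425.
Option 2: r to a grandoffspring = 0.25.
Option 2: Σ r·B − C = (5·0.25·0.316) − 0.52 = -0.125.
Option 2 has the higher net inclusive-fitness payoff.

Option 2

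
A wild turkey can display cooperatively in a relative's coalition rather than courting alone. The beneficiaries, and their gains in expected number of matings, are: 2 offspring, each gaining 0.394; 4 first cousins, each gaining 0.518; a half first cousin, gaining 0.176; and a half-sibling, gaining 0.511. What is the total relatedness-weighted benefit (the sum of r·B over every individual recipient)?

0.79175

r to an offspring = 0.5 (one parent–offspring link: r = (1/2)^1 = 1/2).
r to a first cousin = 1/8 (first cousins share one grandparent pair — two paths of length 4: r = 2·(1/2)^4 = 1/8).
r to a half first cousin = 1/16 (half first cousins share one grandparent — one path of length 4: r = (1/2)^4 = 1/16).
r to a half-sibling = 1/4 (half-sibs share one parent — one path of length 2: r = (1/2)^2 = 1/4).
Summing one r·B term per recipient: 2·0.5·0.394 + 4·0.125·0.518 + 1·0.0625·0.176 + 1·0.25·0.511 = 0.79175.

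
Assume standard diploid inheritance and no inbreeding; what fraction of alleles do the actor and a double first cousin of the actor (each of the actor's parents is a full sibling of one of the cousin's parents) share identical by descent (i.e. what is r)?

0.25

Each parent–offspring link contributes a factor of 1/2, and independent paths through distinct common ancestors add.
Double first cousins share both grandparent pairs — four paths of length 4: r = 4·(1/2)^4 = 1/4.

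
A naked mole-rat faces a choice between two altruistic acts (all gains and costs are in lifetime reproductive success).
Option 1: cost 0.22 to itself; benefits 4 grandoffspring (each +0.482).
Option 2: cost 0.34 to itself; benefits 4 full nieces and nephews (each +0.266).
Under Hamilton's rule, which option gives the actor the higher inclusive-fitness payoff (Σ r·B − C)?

Option 1: r to a grandoffspring = 0.25.
Option 1: Σ r·B − C = (4·0.25·0.482) − 0.22 = 0.262.
Option 2: r to a full niece or nephew = 0.25.
Option 2: Σ r·B − C = (4·0.25·0.266) − 0.34 = -0.074.
Option 1 has the higher net inclusive-fitness payoff.

Option 1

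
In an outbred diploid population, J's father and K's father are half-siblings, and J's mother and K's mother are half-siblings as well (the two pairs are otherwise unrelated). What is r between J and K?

With two independent routes of shared ancestry, r is the sum of the two contributions.
J and K are related in two ways: half first cousins through their fathers (r = 1/16) and half first cousins through their mothers (r = 1/16).
r = 1/16 + 1/16 = 0.125.

0.125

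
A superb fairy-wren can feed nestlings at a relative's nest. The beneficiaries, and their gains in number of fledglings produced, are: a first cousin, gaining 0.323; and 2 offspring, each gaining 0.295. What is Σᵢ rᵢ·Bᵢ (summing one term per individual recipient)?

r to a first cousin = 0.125 (first cousins share one grandparent pair — two paths of length 4: r = 2·(1/2)^4 = 1/8).
r to an offspring = 1/2 (one parent–offspring link: r = (1/2)^1 = 1/2).
Summing one r·B term per recipient: 1·0.125·0.323 + 2·0.5·0.295 = 0.335375.

0.335375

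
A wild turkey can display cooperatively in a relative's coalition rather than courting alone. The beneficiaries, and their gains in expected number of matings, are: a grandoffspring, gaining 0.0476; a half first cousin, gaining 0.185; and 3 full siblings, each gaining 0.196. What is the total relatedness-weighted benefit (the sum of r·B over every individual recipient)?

0.3174625

r to a grandoffspring = 0.25 (two parent–offspring links: r = (1/2)^2 = 1/4).
r to a half first cousin = 1/16 (half first cousins share one grandparent — one path of length 4: r = (1/2)^4 = 1/16).
r to a full sibling = 1/2 (full sibs share both parents — two paths of length 2: r = 2·(1/2)^2 = 1/2).
Summing one r·B term per recipient: 1·0.25·0.0476 + 1·0.0625·0.185 + 3·0.5·0.196 = 0.3174625.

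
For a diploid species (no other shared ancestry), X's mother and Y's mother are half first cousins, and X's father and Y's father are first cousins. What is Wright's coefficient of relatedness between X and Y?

With two independent routes of shared ancestry, r is the sum of the two contributions.
X and Y are related in two ways: half second cousins through their mothers (r = 1/64) and second cousins through their fathers (r = 1/32).
r = 1/64 + 1/32 = 3/64 = 0.046875.

0.046875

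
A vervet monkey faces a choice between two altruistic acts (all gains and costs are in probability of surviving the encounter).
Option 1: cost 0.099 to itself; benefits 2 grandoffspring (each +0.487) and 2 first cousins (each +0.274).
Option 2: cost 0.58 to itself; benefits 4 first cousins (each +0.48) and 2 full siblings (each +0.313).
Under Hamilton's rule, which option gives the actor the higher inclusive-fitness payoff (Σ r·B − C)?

Option 1

Option 1: r to a grandoffspring = 0.25.
Option 1: r to a first cousin = 0.125.
Option 1: Σ r·B − C = (2·0.25·0.487 + 2·0.125·0.274) − 0.099 = 0.213.
Option 2: r to a first cousin = 0.125.
Option 2: r to a full sibling = 0.5.
Option 2: Σ r·B − C = (4·0.125·0.48 + 2·0.5·0.313) − 0.58 = -0.027.
Option 1 has the higher net inclusive-fitness payoff.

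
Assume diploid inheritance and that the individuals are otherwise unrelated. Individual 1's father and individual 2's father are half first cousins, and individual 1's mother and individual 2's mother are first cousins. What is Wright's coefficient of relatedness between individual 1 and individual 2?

0.046875

Independent pedigree routes through distinct common ancestors add.
Individual 1 and individual 2 are related in two ways: half second cousins through their fathers (r = 1/64) and second cousins through their mothers (r = 1/32).
r = 1/64 + 1/32 = 3/64 = 0.046875.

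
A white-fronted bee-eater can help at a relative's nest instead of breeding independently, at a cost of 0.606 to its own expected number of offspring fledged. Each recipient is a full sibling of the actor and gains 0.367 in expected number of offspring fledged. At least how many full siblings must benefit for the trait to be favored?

4

r to a full sibling = 1/2 (full sibs share both parents — two paths of length 2: r = 2·(1/2)^2 = 1/2).
Hamilton's rule: n·r·B > C  ⇒  n > C/(r·B) = 0.606/(0.5·0.367) = 3.302.
The smallest integer exceeding 3.302 is 4.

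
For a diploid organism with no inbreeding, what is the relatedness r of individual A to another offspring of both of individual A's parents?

0.5

Each parent–offspring link contributes a factor of 1/2, and independent paths through distinct common ancestors add.
Full sibs share both parents — two paths of length 2: r = 2·(1/2)^2 = 1/2.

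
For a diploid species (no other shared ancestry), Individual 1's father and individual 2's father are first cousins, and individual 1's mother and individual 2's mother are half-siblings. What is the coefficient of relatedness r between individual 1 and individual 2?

0.09375

Wright's path rule: contributions from independent ancestry routes add.
Individual 1 and individual 2 are related in two ways: second cousins through their fathers (r = 1/32) and half first cousins through their mothers (r = 1/16).
r = 1/32 + 1/16 = 3/32 = 0.09375.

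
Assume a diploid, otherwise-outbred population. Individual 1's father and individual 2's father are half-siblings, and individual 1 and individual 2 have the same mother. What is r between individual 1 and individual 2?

0.3125

With two independent routes of shared ancestry, r is the sum of the two contributions.
Individual 1 and individual 2 are related in two ways: half first cousins through their fathers (r = 1/16) and half-sibs through their shared mother (r = 1/4).
r = 1/16 + 1/4 = 0.3125.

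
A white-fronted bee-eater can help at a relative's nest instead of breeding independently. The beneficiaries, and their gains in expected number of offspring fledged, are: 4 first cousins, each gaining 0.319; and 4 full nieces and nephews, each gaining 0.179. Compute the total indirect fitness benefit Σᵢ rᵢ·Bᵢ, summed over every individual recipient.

0.3385

r to a first cousin = 1/8 (first cousins share one grandparent pair — two paths of length 4: r = 2·(1/2)^4 = 1/8).
r to a full niece or nephew = 0.25 (full aunt/uncle↔niece/nephew: two paths of length 3 through the shared grandparent pair: r = 2·(1/2)^3 = 1/4).
Summing one r·B term per recipient: 4·0.125·0.319 + 4·0.25·0.179 = 0.3385.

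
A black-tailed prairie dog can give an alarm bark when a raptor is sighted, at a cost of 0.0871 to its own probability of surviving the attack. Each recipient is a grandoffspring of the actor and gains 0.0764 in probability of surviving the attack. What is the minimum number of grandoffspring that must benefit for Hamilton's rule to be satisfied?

r to a grandoffspring = 0.25 (two parent–offspring links: r = (1/2)^2 = 1/4).
Hamilton's rule: n·r·B > C  ⇒  n > C/(r·B) = 0.0871/(0.25·0.0764) = 4.56.
The smallest integer exceeding 4.56 is 5.

5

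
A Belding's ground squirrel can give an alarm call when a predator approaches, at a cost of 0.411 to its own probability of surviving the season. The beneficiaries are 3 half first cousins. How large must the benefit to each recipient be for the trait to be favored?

2.192

r to a half first cousin = 0.0625 (half first cousins share one grandparent — one path of length 4: r = (1/2)^4 = 1/16).
Hamilton's rule with n recipients of equal r: n·r·B > C, so B > C/(n·r) = 0.411/(3·0.0625) = 2.192.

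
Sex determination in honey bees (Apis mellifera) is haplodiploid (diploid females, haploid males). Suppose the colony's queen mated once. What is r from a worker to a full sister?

0.75

Haplodiploid full sisters inherit their father's entire haploid genome identically (contributing 1/2) and on average half of their mother's contribution (1/2 · 1/2 = 1/4); r = 1/2 + 1/4 = 3/4.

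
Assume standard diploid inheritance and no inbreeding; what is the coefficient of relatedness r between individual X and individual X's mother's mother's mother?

0.125

Each parent–offspring link contributes a factor of 1/2, and independent paths through distinct common ancestors add.
Three parent–offspring links: r = (1/2)^3 = 1/8.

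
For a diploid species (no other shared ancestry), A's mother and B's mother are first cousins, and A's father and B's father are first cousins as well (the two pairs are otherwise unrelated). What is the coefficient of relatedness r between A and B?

0.0625

Wright's path rule: contributions from independent ancestry routes add.
A and B are related in two ways: second cousins through their mothers (r = 1/32) and second cousins through their fathers (r = 1/32).
r = 1/32 + 1/32 = 1/16 = 0.0625.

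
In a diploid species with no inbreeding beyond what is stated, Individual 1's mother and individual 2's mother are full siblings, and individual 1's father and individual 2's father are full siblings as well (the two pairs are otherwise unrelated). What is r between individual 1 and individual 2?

0.25

Wright's path rule: contributions from independent ancestry routes add.
Individual 1 and individual 2 are related in two ways: first cousins through their mothers (r = 1/8) and first cousins through their fathers (r = 1/8) — i.e. double first cousins.
r = 1/8 + 1/8 = 0.25.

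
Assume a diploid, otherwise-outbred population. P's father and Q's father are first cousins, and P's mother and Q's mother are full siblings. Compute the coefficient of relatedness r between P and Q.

0.15625

With two independent routes of shared ancestry, r is the sum of the two contributions.
P and Q are related in two ways: second cousins through their fathers (r = 1/32) and first cousins through their mothers (r = 1/8).
r = 1/32 + 1/8 = 5/32 = 0.15625.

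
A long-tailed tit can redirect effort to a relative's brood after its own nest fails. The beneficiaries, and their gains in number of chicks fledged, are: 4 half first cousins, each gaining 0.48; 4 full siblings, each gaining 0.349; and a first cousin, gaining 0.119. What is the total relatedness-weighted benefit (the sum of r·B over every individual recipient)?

r to a half first cousin = 1/16 (half first cousins share one grandparent — one path of length 4: r = (1/2)^4 = 1/16).
r to a full sibling = 1/2 (full sibs share both parents — two paths of length 2: r = 2·(1/2)^2 = 1/2).
r to a first cousin = 0.125 (first cousins share one grandparent pair — two paths of length 4: r = 2·(1/2)^4 = 1/8).
Summing one r·B term per recipient: 4·0.0625·0.48 + 4·0.5·0.349 + 1·0.125·0.119 = 0.832875.

0.832875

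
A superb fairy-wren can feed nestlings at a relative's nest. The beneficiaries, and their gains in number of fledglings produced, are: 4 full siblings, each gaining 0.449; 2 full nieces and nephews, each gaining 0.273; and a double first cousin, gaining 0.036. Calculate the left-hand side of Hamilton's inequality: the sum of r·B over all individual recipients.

1.0435

r to a full sibling = 0.5 (full sibs share both parents — two paths of length 2: r = 2·(1/2)^2 = 1/2).
r to a full niece or nephew = 1/4 (full aunt/uncle↔niece/nephew: two paths of length 3 through the shared grandparent pair: r = 2·(1/2)^3 = 1/4).
r to a double first cousin = 1/4 (double first cousins share both grandparent pairs — four paths of length 4: r = 4·(1/2)^4 = 1/4).
Summing one r·B term per recipient: 4·0.5·0.449 + 2·0.25·0.273 + 1·0.25·0.036 = 1.0435.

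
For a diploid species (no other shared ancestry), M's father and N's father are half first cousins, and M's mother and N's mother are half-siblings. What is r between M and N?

With two independent routes of shared ancestry, r is the sum of the two contributions.
M and N are related in two ways: half second cousins through their fathers (r = 1/64) and half first cousins through their mothers (r = 1/16).
r = 1/64 + 1/16 = 0.078125.

0.078125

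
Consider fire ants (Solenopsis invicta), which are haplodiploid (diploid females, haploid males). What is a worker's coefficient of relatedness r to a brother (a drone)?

0.25

Her haploid brother carries none of their father's genes and a random half of their mother's genome; that half matches the maternal half of her own genome with probability 1/2: r = 1/2 · 1/2 = 1/4.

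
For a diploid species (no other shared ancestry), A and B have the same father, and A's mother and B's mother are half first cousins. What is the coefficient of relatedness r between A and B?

Independent pedigree routes through distinct common ancestors add.
A and B are related in two ways: half-sibs through their shared father (r = 1/4) and half second cousins through their mothers (r = 1/64).
r = 1/4 + 1/64 = 17/64 = 0.265625.

0.265625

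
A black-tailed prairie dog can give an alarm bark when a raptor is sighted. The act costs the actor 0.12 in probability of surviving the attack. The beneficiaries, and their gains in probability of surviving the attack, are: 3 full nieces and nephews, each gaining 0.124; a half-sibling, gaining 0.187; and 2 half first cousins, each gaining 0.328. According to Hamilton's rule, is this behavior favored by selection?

Hamilton's rule: the trait is favored when the sum of r·B over every recipient exceeds the actor's cost C.
r to a full niece or nephew = 0.25 (full aunt/uncle↔niece/nephew: two paths of length 3 through the shared grandparent pair: r = 2·(1/2)^3 = 1/4).
r to a half-sibling = 0.25 (half-sibs share one parent — one path of length 2: r = (1/2)^2 = 1/4).
r to a half first cousin = 1/16 (half first cousins share one grandparent — one path of length 4: r = (1/2)^4 = 1/16).
Summing one r·B term per recipient: 3·0.25·0.124 + 1·0.25·0.187 + 2·0.0625·0.328 = 0.18075.
0.18075 > 0.12: the indirect benefit exceeds the cost.

Yes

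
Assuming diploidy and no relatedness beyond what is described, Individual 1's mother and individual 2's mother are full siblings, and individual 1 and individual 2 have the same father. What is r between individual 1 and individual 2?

Relatedness sums over independent paths through distinct common ancestors.
Individual 1 and individual 2 are related in two ways: first cousins through their mothers (r = 1/8) and half-sibs through their shared father (r = 1/4).
r = 1/8 + 1/4 = 3/8 = 0.375.

0.375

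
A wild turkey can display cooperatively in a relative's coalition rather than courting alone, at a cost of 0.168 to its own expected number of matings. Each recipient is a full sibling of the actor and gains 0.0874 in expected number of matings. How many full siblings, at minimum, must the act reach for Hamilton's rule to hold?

r to a full sibling = 0.5 (full sibs share both parents — two paths of length 2: r = 2·(1/2)^2 = 1/2).
Hamilton's rule: n·r·B > C  ⇒  n > C/(r·B) = 0.168/(0.5·0.0874) = 3.844.
The smallest integer exceeding 3.844 is 4.

4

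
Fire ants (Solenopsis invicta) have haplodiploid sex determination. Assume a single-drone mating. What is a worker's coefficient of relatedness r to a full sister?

Haplodiploid full sisters inherit their father's entire haploid genome identically (contributing 1/2) and on average half of their mother's contribution (1/2 · 1/2 = 1/4); r = 1/2 + 1/4 = 3/4.

0.75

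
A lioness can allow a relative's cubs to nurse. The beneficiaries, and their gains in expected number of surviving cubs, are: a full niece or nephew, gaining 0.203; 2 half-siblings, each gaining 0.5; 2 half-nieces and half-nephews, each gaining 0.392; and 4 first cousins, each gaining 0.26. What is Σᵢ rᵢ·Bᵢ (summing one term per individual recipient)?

0.52875

r to a full niece or nephew = 1/4 (full aunt/uncle↔niece/nephew: two paths of length 3 through the shared grandparent pair: r = 2·(1/2)^3 = 1/4).
r to a half-sibling = 1/4 (half-sibs share one parent — one path of length 2: r = (1/2)^2 = 1/4).
r to a half-niece or half-nephew = 0.125 (half-aunt/uncle↔niece/nephew: one path of length 3: r = (1/2)^3 = 1/8).
r to a first cousin = 0.125 (first cousins share one grandparent pair — two paths of length 4: r = 2·(1/2)^4 = 1/8).
Summing one r·B term per recipient: 1·0.25·0.203 + 2·0.25·0.5 + 2·0.125·0.392 + 4·0.125·0.26 = 0.52875.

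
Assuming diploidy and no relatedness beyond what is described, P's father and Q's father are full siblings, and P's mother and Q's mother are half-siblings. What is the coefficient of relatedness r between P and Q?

0.1875

Independent pedigree routes through distinct common ancestors add.
P and Q are related in two ways: first cousins through their fathers (r = 1/8) and half first cousins through their mothers (r = 1/16).
r = 1/8 + 1/16 = 0.1875.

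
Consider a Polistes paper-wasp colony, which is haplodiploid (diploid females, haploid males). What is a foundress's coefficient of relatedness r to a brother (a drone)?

0.25

Her haploid brother carries none of their father's genes and a random half of their mother's genome; that half matches the maternal half of her own genome with probability 1/2: r = 1/2 · 1/2 = 1/4.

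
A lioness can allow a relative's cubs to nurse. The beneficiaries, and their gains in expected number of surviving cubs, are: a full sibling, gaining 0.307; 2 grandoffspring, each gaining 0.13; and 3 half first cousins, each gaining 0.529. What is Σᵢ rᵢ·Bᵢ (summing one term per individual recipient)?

0.3176875

r to a full sibling = 1/2 (full sibs share both parents — two paths of length 2: r = 2·(1/2)^2 = 1/2).
r to a grandoffspring = 1/4 (two parent–offspring links: r = (1/2)^2 = 1/4).
r to a half first cousin = 1/16 (half first cousins share one grandparent — one path of length 4: r = (1/2)^4 = 1/16).
Summing one r·B term per recipient: 1·0.5·0.307 + 2·0.25·0.13 + 3·0.0625·0.529 = 0.3176875.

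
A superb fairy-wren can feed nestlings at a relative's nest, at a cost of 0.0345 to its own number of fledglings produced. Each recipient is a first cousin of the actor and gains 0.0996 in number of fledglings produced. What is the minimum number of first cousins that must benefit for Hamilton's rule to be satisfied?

3

r to a first cousin = 0.125 (first cousins share one grandparent pair — two paths of length 4: r = 2·(1/2)^4 = 1/8).
Hamilton's rule: n·r·B > C  ⇒  n > C/(r·B) = 0.0345/(0.125·0.0996) = 2.771.
The smallest integer exceeding 2.771 is 3.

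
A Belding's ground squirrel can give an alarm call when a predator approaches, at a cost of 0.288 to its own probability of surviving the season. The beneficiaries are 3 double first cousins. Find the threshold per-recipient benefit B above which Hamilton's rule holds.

0.384

r to a double first cousin = 0.25 (double first cousins share both grandparent pairs — four paths of length 4: r = 4·(1/2)^4 = 1/4).
Hamilton's rule with n recipients of equal r: n·r·B > C, so B > C/(n·r) = 0.288/(3·0.25) = 0.384.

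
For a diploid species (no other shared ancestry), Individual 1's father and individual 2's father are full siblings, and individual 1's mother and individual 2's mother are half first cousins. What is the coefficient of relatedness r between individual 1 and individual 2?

Wright's path rule: contributions from independent ancestry routes add.
Individual 1 and individual 2 are related in two ways: first cousins through their fathers (r = 1/8) and half second cousins through their mothers (r = 1/64).
r = 1/8 + 1/64 = 9/64 = 0.140625.

0.140625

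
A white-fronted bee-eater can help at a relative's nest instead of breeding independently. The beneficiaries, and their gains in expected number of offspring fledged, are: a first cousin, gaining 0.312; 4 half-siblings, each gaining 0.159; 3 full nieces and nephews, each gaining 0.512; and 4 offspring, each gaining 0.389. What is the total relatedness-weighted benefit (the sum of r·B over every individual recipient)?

r to a first cousin = 0.125 (first cousins share one grandparent pair — two paths of length 4: r = 2·(1/2)^4 = 1/8).
r to a half-sibling = 1/4 (half-sibs share one parent — one path of length 2: r = (1/2)^2 = 1/4).
r to a full niece or nephew = 0.25 (full aunt/uncle↔niece/nephew: two paths of length 3 through the shared grandparent pair: r = 2·(1/2)^3 = 1/4).
r to an offspring = 1/2 (one parent–offspring link: r = (1/2)^1 = 1/2).
Summing one r·B term per recipient: 1·0.125·0.312 + 4·0.25·0.159 + 3·0.25·0.512 + 4·0.5·0.389 = 1.36.

1.36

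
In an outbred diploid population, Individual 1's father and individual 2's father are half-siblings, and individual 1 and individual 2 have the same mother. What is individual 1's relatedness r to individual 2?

0.3125

With two independent routes of shared ancestry, r is the sum of the two contributions.
Individual 1 and individual 2 are related in two ways: half first cousins through their fathers (r = 1/16) and half-sibs through their shared mother (r = 1/4).
r = 1/16 + 1/4 = 5/16 = 0.3125.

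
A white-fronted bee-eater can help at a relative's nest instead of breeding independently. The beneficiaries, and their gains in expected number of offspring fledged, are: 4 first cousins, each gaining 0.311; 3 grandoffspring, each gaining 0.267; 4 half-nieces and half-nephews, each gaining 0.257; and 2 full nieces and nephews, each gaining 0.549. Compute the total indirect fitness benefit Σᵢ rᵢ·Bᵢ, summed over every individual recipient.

0.75875

r to a first cousin = 1/8 (first cousins share one grandparent pair — two paths of length 4: r = 2·(1/2)^4 = 1/8).
r to a grandoffspring = 1/4 (two parent–offspring links: r = (1/2)^2 = 1/4).
r to a half-niece or half-nephew = 0.125 (half-aunt/uncle↔niece/nephew: one path of length 3: r = (1/2)^3 = 1/8).
r to a full niece or nephew = 1/4 (full aunt/uncle↔niece/nephew: two paths of length 3 through the shared grandparent pair: r = 2·(1/2)^3 = 1/4).
Summing one r·B term per recipient: 4·0.125·0.311 + 3·0.25·0.267 + 4·0.125·0.257 + 2·0.25·0.549 = 0.75875.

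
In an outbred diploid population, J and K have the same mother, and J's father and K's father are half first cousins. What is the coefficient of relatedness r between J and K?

Independent pedigree routes through distinct common ancestors add.
J and K are related in two ways: half-sibs through their shared mother (r = 1/4) and half second cousins through their fathers (r = 1/64).
r = 1/4 + 1/64 = 17/64 = 0.265625.

0.265625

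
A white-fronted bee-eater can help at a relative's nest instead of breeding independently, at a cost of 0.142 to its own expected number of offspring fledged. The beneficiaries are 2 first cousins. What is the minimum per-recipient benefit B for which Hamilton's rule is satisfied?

0.568

r to a first cousin = 1/8 (first cousins share one grandparent pair — two paths of length 4: r = 2·(1/2)^4 = 1/8).
Hamilton's rule with n recipients of equal r: n·r·B > C, so B > C/(n·r) = 0.142/(2·0.125) = 0.568.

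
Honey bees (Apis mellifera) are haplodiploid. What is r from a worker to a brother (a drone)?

Her haploid brother carries none of their father's genes and a random half of their mother's genome; that half matches the maternal half of her own genome with probability 1/2: r = 1/2 · 1/2 = 1/4.

0.25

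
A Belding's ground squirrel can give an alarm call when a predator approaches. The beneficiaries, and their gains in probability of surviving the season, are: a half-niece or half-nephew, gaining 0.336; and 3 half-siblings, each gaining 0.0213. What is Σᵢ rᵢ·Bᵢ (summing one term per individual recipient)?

r to a half-niece or half-nephew = 1/8 (half-aunt/uncle↔niece/nephew: one path of length 3: r = (1/2)^3 = 1/8).
r to a half-sibling = 1/4 (half-sibs share one parent — one path of length 2: r = (1/2)^2 = 1/4).
Summing one r·B term per recipient: 1·0.125·0.336 + 3·0.25·0.0213 = 0.057975.

0.057975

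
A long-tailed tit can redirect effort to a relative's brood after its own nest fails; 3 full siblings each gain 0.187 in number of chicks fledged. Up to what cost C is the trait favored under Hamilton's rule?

0.2805

r to a full sibling = 0.5 (full sibs share both parents — two paths of length 2: r = 2·(1/2)^2 = 1/2).
Hamilton's rule: n·r·B > C, so the trait is favored while C < n·r·B = 3·0.5·0.187 = 0.2805.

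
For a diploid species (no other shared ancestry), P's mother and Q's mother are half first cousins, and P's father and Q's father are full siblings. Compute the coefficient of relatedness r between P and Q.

Independent pedigree routes through distinct common ancestors add.
P and Q are related in two ways: half second cousins through their mothers (r = 1/64) and first cousins through their fathers (r = 1/8).
r = 1/64 + 1/8 = 0.140625.

0.140625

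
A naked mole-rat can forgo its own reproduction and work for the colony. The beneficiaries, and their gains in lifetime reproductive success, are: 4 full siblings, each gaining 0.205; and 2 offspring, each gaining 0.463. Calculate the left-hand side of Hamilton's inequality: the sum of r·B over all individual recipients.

0.873

r to a full sibling = 1/2 (full sibs share both parents — two paths of length 2: r = 2·(1/2)^2 = 1/2).
r to an offspring = 0.5 (one parent–offspring link: r = (1/2)^1 = 1/2).
Summing one r·B term per recipient: 4·0.5·0.205 + 2·0.5·0.463 = 0.873.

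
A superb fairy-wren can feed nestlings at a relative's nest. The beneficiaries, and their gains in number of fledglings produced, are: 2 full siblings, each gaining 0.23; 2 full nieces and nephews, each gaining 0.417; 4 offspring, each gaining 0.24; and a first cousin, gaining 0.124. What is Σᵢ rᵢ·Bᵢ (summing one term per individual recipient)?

0.934

r to a full sibling = 0.5 (full sibs share both parents — two paths of length 2: r = 2·(1/2)^2 = 1/2).
r to a full niece or nephew = 0.25 (full aunt/uncle↔niece/nephew: two paths of length 3 through the shared grandparent pair: r = 2·(1/2)^3 = 1/4).
r to an offspring = 1/2 (one parent–offspring link: r = (1/2)^1 = 1/2).
r to a first cousin = 0.125 (first cousins share one grandparent pair — two paths of length 4: r = 2·(1/2)^4 = 1/8).
Summing one r·B term per recipient: 2·0.5·0.23 + 2·0.25·0.417 + 4·0.5·0.24 + 1·0.125·0.124 = 0.934.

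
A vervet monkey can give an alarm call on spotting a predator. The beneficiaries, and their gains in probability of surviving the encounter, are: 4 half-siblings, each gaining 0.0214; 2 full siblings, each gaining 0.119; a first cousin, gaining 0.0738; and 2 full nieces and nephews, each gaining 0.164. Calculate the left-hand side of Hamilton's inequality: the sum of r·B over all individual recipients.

0.231625

r to a half-sibling = 1/4 (half-sibs share one parent — one path of length 2: r = (1/2)^2 = 1/4).
r to a full sibling = 1/2 (full sibs share both parents — two paths of length 2: r = 2·(1/2)^2 = 1/2).
r to a first cousin = 1/8 (first cousins share one grandparent pair — two paths of length 4: r = 2·(1/2)^4 = 1/8).
r to a full niece or nephew = 0.25 (full aunt/uncle↔niece/nephew: two paths of length 3 through the shared grandparent pair: r = 2·(1/2)^3 = 1/4).
Summing one r·B term per recipient: 4·0.25·0.0214 + 2·0.5·0.119 + 1·0.125·0.0738 + 2·0.25·0.164 = 0.231625.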